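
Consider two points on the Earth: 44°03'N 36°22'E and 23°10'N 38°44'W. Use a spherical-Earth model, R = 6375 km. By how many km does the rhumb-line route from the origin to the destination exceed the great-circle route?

Great circle: cos σ = sin φ₁ sin φ₂ + cos φ₁ cos φ₂ cos Δλ,  σ = 1.1114 rad → d_gc = 7085.0 km
Rhumb line: Δψ = -0.4423, q = Δφ/Δψ = 0.8241, d_rh = R√(Δφ²+q²Δλ²) = 7267.4 km
Excess = 7267.4 − 7085.0 = 182.4 ≈ 182 km

182 km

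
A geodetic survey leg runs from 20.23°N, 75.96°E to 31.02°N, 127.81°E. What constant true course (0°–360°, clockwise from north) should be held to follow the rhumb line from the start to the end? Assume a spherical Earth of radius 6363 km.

Meridional parts: M(φ₁)=+0.3607, M(φ₂)=+0.5700 → ΔM = +0.2093;  Δλ = +0.9050 rad
tan C = Δλ / ΔM = +4.3234 → C = 76.98°

77.0°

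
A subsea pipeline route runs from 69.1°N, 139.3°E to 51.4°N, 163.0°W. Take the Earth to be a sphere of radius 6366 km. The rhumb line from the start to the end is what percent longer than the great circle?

Great circle: σ = 0.5567 rad → d_gc = Rσ = 3543.7 km
Rhumb: Δφ = -0.3089, Δλ = +1.0071, Δψ = -0.6412, q = Δφ/Δψ = 0.4818 → d_rh = R√(Δφ²+q²Δλ²) = 3661.7 km
Excess = (3661.7 − 3543.7) / 3543.7 = 118.0 / 3543.7 = 3.33% ≈ 3.3%

3.3%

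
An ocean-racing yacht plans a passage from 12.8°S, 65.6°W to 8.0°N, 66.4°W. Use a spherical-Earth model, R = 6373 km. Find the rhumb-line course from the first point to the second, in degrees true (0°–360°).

Meridional parts: M(φ₁)=-0.2253, M(φ₂)=+0.1401 → ΔM = +0.3654;  Δλ = -0.0140 rad
tan C = Δλ / ΔM = -0.0382 → C = 357.81°

357.8°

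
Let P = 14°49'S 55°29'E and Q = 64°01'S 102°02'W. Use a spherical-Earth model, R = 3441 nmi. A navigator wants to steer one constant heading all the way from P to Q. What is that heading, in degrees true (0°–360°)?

246.3°

Δψ = ln[tan(π/4+φ₂/2)/tan(π/4+φ₁/2)] = -1.2050
Δλ = -2.7492 rad (taken the short way round)
course = atan2(Δλ, Δψ) = 246.33°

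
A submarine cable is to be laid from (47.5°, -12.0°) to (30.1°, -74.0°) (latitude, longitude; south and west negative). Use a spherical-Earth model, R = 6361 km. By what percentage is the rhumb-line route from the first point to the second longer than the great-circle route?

2.1%

Great circle: σ = 0.8709 rad → d_gc = Rσ = 5539.7 km
Rhumb: Δφ = -0.3037, Δλ = -1.0821, Δψ = -0.3932, q = Δφ/Δψ = 0.7724 → d_rh = R√(Δφ²+q²Δλ²) = 5656.8 km
Excess = (5656.8 − 5539.7) / 5539.7 = 117.1 / 5539.7 = 2.11% ≈ 2.1%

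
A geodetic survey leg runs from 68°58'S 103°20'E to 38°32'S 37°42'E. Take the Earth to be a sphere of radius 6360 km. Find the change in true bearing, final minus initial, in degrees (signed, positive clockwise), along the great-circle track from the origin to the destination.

+56.6°

Initial bearing θ₁ = atan2(sin Δλ cos φ₂, cos φ₁ sin φ₂ − sin φ₁ cos φ₂ cos Δλ) = 276.22°
Final bearing θ₂ = (initial bearing from the destination back to the start) + 180° = 332.86°
Δθ = θ₂ − θ₁ = +56.6°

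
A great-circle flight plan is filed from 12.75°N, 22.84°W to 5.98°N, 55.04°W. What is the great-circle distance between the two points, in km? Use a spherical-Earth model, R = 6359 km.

Haversine: a = sin²(Δφ/2)+cos φ₁ cos φ₂ sin²(Δλ/2) = 0.07809;  σ = 2·atan2(√a,√(1−a))
σ = 32.453° → d = Rσ = 6359·0.56642 = 3602 km

3602 km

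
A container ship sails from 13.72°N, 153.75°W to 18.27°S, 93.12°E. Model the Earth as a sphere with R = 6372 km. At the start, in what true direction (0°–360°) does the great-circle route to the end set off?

θ = atan2( sin Δλ·cos φ₂ ,  cos φ₁ sin φ₂ − sin φ₁ cos φ₂ cos Δλ )
  = atan2(-0.8733, -0.2161) = 256.10°

256.1°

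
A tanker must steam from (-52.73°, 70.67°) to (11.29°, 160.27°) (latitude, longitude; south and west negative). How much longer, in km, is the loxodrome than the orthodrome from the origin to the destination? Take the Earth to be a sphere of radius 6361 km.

Great circle: cos σ = sin φ₁ sin φ₂ + cos φ₁ cos φ₂ cos Δλ,  σ = 1.7230 rad → d_gc = 10960.2 km
Rhumb line: Δψ = +1.2854, q = Δφ/Δψ = 0.8693, d_rh = R√(Δφ²+q²Δλ²) = 11193.4 km
Excess = 11193.4 − 10960.2 = 233.2 ≈ 233 km

233 km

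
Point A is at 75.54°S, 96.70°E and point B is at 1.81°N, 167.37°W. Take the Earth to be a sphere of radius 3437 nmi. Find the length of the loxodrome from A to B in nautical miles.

Δψ = ln[tan(π/4+φ₂/2)/tan(π/4+φ₁/2)] = +2.0963;  Δφ = +1.3500 rad,  Δλ = +1.6743 rad
q = Δφ/Δψ = 0.6440
d = R·√(Δφ² + q²Δλ²) = 3437·1.72777 = 5938 nmi

5938 nmi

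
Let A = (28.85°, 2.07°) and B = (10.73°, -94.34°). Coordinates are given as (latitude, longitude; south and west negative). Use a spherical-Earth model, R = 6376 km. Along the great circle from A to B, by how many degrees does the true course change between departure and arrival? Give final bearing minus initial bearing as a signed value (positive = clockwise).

-42.0°

Initial bearing θ₁ = atan2(sin Δλ cos φ₂, cos φ₁ sin φ₂ − sin φ₁ cos φ₂ cos Δλ) = 282.47°
Final bearing θ₂ = (initial bearing from the destination back to the start) + 180° = 240.51°
Δθ = θ₂ − θ₁ = -42.0°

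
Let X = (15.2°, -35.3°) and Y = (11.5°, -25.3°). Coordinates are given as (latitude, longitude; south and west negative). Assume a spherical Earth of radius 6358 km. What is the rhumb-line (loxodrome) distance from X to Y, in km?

Δψ = ln[tan(π/4+φ₂/2)/tan(π/4+φ₁/2)] = -0.0664;  Δφ = -0.0646 rad,  Δλ = +0.1745 rad
q = Δφ/Δψ = 0.9728
d = R·√(Δφ² + q²Δλ²) = 6358·0.18165 = 1155 km

1155 km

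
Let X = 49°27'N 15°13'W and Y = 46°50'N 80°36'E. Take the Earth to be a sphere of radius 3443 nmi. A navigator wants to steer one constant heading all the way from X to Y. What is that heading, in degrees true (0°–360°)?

92.3°

Δψ = ln[tan(π/4+φ₂/2)/tan(π/4+φ₁/2)] = -0.0685
Δλ = +1.6723 rad (taken the short way round)
course = atan2(Δλ, Δψ) = 92.34°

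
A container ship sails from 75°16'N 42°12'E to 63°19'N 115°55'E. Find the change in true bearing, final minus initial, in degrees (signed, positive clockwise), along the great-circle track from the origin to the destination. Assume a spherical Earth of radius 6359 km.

Initial bearing θ₁ = atan2(sin Δλ cos φ₂, cos φ₁ sin φ₂ − sin φ₁ cos φ₂ cos Δλ) = 76.25°
Final bearing θ₂ = (initial bearing from the destination back to the start) + 180° = 146.63°
Δθ = θ₂ − θ₁ = +70.4°

+70.4°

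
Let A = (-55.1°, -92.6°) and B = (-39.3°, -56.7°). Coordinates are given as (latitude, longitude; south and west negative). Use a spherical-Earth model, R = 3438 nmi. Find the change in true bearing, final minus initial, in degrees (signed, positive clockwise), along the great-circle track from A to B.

At departure: θ₁ = atan2(sin Δλ cos φ₂, cos φ₁ sin φ₂ − sin φ₁ cos φ₂ cos Δλ) = 71.51°
At arrival: θ₂ = atan2(sin Δλ cos φ₁, −cos φ₂ sin φ₁ + sin φ₂ cos φ₁ cos Δλ) = 44.52°
Δθ = θ₂ − θ₁ = -27.0°

-27.0°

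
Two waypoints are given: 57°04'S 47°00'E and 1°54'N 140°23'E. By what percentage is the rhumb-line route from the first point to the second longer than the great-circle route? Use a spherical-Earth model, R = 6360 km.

Great circle: σ = 1.6307 rad → d_gc = Rσ = 10371.4 km
Rhumb: Δφ = +1.0292, Δλ = +1.6298, Δψ = +1.2520, q = Δφ/Δψ = 0.8220 → d_rh = R√(Δφ²+q²Δλ²) = 10744.8 km
Excess = (10744.8 − 10371.4) / 10371.4 = 373.4 / 10371.4 = 3.60% ≈ 3.6%

3.6%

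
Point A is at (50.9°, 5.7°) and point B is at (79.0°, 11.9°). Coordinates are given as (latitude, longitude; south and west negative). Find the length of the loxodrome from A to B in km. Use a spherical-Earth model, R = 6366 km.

3133 km

Δψ = ln[tan(π/4+φ₂/2)/tan(π/4+φ₁/2)] = +1.3050;  Δφ = +0.4904 rad,  Δλ = +0.1082 rad
q = Δφ/Δψ = 0.3758
d = R·√(Δφ² + q²Δλ²) = 6366·0.49212 = 3133 km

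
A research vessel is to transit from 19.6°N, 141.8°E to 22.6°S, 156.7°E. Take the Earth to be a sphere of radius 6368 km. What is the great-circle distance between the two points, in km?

Haversine: a = sin²(Δφ/2)+cos φ₁ cos φ₂ sin²(Δλ/2) = 0.14422;  σ = 2·atan2(√a,√(1−a))
σ = 44.638° → d = Rσ = 6368·0.77908 = 4961 km

4961 km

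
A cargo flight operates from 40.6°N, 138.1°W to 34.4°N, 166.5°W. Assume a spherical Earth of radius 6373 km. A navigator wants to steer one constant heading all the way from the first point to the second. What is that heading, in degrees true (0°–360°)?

Meridional parts: M(φ₁)=+0.7766, M(φ₂)=+0.6401 → ΔM = -0.1365;  Δλ = -0.4957 rad
tan C = Δλ / ΔM = +3.6302 → C = 254.60°

254.6°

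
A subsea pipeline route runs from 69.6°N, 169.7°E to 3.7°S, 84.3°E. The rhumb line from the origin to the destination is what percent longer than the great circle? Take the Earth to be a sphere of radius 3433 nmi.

Great circle: σ = 1.6034 rad → d_gc = Rσ = 5504.4 nmi
Rhumb: Δφ = -1.2793, Δλ = -1.4905, Δψ = -1.7798, q = Δφ/Δψ = 0.7188 → d_rh = R√(Δφ²+q²Δλ²) = 5728.6 nmi
Excess = (5728.6 − 5504.4) / 5504.4 = 224.2 / 5504.4 = 4.07% ≈ 4.1%

4.1%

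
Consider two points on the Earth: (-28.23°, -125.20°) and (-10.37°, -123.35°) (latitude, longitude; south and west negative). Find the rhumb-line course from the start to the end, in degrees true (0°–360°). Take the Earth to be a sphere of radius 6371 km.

5.6°

Δψ = ln[tan(π/4+φ₂/2)/tan(π/4+φ₁/2)] = +0.3320
Δλ = +0.0323 rad (taken the short way round)
course = atan2(Δλ, Δψ) = 5.56°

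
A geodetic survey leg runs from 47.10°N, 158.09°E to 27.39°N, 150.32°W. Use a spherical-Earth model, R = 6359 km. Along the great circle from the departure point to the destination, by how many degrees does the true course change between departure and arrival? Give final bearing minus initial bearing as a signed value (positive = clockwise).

At departure: θ₁ = atan2(sin Δλ cos φ₂, cos φ₁ sin φ₂ − sin φ₁ cos φ₂ cos Δλ) = 97.45°
At arrival: θ₂ = atan2(sin Δλ cos φ₁, −cos φ₂ sin φ₁ + sin φ₂ cos φ₁ cos Δλ) = 130.52°
Δθ = θ₂ − θ₁ = +33.1°

+33.1°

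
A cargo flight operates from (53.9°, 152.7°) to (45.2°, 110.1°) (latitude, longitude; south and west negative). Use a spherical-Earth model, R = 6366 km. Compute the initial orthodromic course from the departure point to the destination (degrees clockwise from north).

N = sin Δλ·cos φ₂ = -0.4769;  D = cos φ₁ sin φ₂ − sin φ₁ cos φ₂ cos Δλ = -0.0010
initial course = atan2(N, D) = 269.88°

269.9°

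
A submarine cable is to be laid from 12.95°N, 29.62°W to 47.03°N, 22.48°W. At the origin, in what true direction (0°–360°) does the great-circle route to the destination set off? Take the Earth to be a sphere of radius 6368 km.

N = sin Δλ·cos φ₂ = +0.0847;  D = cos φ₁ sin φ₂ − sin φ₁ cos φ₂ cos Δλ = +0.5615
initial course = atan2(N, D) = 8.58°

8.6°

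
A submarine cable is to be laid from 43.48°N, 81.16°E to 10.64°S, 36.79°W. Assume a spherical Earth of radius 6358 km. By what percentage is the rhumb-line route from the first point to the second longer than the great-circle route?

Great circle: σ = 2.0503 rad → d_gc = Rσ = 13035.5 km
Rhumb: Δφ = -0.9446, Δλ = -2.0586, Δψ = -1.0311, q = Δφ/Δψ = 0.9161 → d_rh = R√(Δφ²+q²Δλ²) = 13410.0 km
Excess = (13410.0 − 13035.5) / 13035.5 = 374.5 / 13035.5 = 2.87% ≈ 2.9%

2.9%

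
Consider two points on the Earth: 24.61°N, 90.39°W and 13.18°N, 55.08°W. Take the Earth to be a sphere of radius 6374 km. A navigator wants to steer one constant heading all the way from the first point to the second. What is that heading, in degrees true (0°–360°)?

108.9°

Meridional parts: M(φ₁)=+0.4434, M(φ₂)=+0.2321 → ΔM = -0.2113;  Δλ = +0.6163 rad
tan C = Δλ / ΔM = -2.9168 → C = 108.92°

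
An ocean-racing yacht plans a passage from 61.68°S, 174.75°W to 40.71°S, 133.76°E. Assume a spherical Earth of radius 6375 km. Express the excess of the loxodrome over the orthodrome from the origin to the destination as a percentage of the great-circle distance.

2.2%

Great circle: σ = 0.6467 rad → d_gc = Rσ = 4122.8 km
Rhumb: Δφ = +0.3660, Δλ = -0.8987, Δψ = +0.5980, q = Δφ/Δψ = 0.6121 → d_rh = R√(Δφ²+q²Δλ²) = 4211.8 km
Excess = (4211.8 − 4122.8) / 4122.8 = 89.0 / 4122.8 = 2.16% ≈ 2.2%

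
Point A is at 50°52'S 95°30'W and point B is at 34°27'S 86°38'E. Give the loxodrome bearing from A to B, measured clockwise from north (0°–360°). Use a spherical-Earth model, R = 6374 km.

277.2°

Δψ = ln[tan(π/4+φ₂/2)/tan(π/4+φ₁/2)] = +0.3933
Δλ = -3.1044 rad (taken the short way round)
course = atan2(Δλ, Δψ) = 277.22°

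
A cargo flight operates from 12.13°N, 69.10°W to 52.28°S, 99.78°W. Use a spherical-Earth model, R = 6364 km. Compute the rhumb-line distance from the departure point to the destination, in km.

Rhumb course C = atan2(Δλ, Δψ) with Δψ = ln[tan(π/4+φ₂/2)/tan(π/4+φ₁/2)] = -1.2874, Δλ = -0.5355 → C = 202.58°
d = R·|Δφ| / |cos C| = 6364·1.12417 / 0.92332 = 7748 km

7748 km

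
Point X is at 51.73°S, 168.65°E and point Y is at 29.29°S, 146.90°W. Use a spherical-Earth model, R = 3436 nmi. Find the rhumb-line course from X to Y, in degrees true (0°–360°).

Meridional parts: M(φ₁)=-1.0585, M(φ₂)=-0.5350 → ΔM = +0.5235;  Δλ = +0.7758 rad
tan C = Δλ / ΔM = +1.4820 → C = 55.99°

56.0°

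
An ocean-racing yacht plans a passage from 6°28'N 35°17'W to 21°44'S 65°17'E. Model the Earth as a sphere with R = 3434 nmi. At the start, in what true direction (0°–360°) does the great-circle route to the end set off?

110.9°

θ = atan2( sin Δλ·cos φ₂ ,  cos φ₁ sin φ₂ − sin φ₁ cos φ₂ cos Δλ )
  = atan2(+0.9132, -0.3487) = 110.90°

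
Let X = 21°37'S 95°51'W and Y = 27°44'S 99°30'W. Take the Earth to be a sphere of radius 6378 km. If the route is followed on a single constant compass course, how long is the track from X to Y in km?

774 km

Δψ = ln[tan(π/4+φ₂/2)/tan(π/4+φ₁/2)] = -0.1176;  Δφ = -0.1068 rad,  Δλ = -0.0637 rad
q = Δφ/Δψ = 0.9081
d = R·√(Δφ² + q²Δλ²) = 6378·0.12142 = 774 km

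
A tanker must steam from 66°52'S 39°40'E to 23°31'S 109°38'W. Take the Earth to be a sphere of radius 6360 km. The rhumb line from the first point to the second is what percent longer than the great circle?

22.6%

Great circle: σ = 1.5136 rad → d_gc = Rσ = 9626.4 km
Rhumb: Δφ = +0.7566, Δλ = -2.6058, Δψ = +1.1639, q = Δφ/Δψ = 0.6501 → d_rh = R√(Δφ²+q²Δλ²) = 11799.0 km
Excess = (11799.0 − 9626.4) / 9626.4 = 2172.6 / 9626.4 = 22.57% ≈ 22.6%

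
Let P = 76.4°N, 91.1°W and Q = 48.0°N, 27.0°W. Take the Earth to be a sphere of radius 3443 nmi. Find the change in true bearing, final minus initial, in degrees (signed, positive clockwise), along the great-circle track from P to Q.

Initial bearing θ₁ = atan2(sin Δλ cos φ₂, cos φ₁ sin φ₂ − sin φ₁ cos φ₂ cos Δλ) = 100.30°
Final bearing θ₂ = (initial bearing from the destination back to the start) + 180° = 159.77°
Δθ = θ₂ − θ₁ = +59.5°

+59.5°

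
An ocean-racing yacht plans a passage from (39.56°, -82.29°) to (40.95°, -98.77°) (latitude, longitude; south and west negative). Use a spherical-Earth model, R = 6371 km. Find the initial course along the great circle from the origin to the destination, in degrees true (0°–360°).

281.6°

θ = atan2( sin Δλ·cos φ₂ ,  cos φ₁ sin φ₂ − sin φ₁ cos φ₂ cos Δλ )
  = atan2(-0.2143, +0.0440) = 281.61°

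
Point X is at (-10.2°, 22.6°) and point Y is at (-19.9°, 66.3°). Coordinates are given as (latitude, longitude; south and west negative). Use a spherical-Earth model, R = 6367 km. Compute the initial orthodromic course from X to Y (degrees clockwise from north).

108.3°

N = sin Δλ·cos φ₂ = +0.6496;  D = cos φ₁ sin φ₂ − sin φ₁ cos φ₂ cos Δλ = -0.2146
initial course = atan2(N, D) = 108.28°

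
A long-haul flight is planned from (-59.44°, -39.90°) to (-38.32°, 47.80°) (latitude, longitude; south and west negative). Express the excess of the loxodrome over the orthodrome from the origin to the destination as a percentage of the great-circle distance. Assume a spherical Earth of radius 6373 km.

6.4%

Great circle: σ = 0.9885 rad → d_gc = Rσ = 6299.8 km
Rhumb: Δφ = +0.3686, Δλ = +1.5307, Δψ = +0.5725, q = Δφ/Δψ = 0.6439 → d_rh = R√(Δφ²+q²Δλ²) = 6706.0 km
Excess = (6706.0 − 6299.8) / 6299.8 = 406.2 / 6299.8 = 6.448% ≈ 6.4%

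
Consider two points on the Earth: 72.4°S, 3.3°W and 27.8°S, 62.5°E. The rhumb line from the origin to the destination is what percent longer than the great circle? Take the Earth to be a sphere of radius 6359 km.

Great circle: σ = 0.9834 rad → d_gc = Rσ = 6253.4 km
Rhumb: Δφ = +0.7784, Δλ = +1.1484, Δψ = +1.3601, q = Δφ/Δψ = 0.5723 → d_rh = R√(Δφ²+q²Δλ²) = 6478.5 km
Excess = (6478.5 − 6253.4) / 6253.4 = 225.1 / 6253.4 = 3.60% ≈ 3.6%

3.6%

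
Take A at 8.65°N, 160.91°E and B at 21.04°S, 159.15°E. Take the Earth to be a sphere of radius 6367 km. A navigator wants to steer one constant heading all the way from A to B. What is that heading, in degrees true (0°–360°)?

Meridional parts: M(φ₁)=+0.1515, M(φ₂)=-0.3758 → ΔM = -0.5273;  Δλ = -0.0307 rad
tan C = Δλ / ΔM = +0.0583 → C = 183.33°

183.3°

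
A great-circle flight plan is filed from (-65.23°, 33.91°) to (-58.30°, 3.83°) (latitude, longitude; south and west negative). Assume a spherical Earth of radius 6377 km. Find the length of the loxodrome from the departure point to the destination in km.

1755 km

Rhumb course C = atan2(Δλ, Δψ) with Δψ = ln[tan(π/4+φ₂/2)/tan(π/4+φ₁/2)] = +0.2569, Δλ = -0.5250 → C = 296.08°
d = R·|Δφ| / |cos C| = 6377·0.12095 / 0.43955 = 1755 km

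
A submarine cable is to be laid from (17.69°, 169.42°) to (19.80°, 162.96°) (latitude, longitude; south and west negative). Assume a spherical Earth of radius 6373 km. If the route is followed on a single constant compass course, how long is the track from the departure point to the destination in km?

Δψ = ln[tan(π/4+φ₂/2)/tan(π/4+φ₁/2)] = +0.0389;  Δφ = +0.0368 rad,  Δλ = -0.1127 rad
q = Δφ/Δψ = 0.9469
d = R·√(Δφ² + q²Δλ²) = 6373·0.11293 = 720 km

720 km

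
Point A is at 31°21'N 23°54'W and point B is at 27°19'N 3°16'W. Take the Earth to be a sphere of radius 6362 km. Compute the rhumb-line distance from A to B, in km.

Δψ = ln[tan(π/4+φ₂/2)/tan(π/4+φ₁/2)] = -0.0808;  Δφ = -0.0704 rad,  Δλ = +0.3601 rad
q = Δφ/Δψ = 0.8715
d = R·√(Δφ² + q²Δλ²) = 6362·0.32164 = 2046 km

2046 km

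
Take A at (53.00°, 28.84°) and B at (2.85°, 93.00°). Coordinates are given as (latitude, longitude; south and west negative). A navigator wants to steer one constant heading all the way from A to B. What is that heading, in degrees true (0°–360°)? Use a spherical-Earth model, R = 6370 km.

133.0°

Meridional parts: M(φ₁)=+1.0948, M(φ₂)=+0.0498 → ΔM = -1.0451;  Δλ = +1.1198 rad
tan C = Δλ / ΔM = -1.0715 → C = 133.02°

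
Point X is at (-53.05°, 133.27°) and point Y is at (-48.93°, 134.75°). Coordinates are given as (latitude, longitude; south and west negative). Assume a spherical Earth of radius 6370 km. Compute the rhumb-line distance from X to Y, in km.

470 km

Δψ = ln[tan(π/4+φ₂/2)/tan(π/4+φ₁/2)] = +0.1143;  Δφ = +0.0719 rad,  Δλ = +0.0258 rad
q = Δφ/Δψ = 0.6289
d = R·√(Δφ² + q²Δλ²) = 6370·0.07372 = 470 km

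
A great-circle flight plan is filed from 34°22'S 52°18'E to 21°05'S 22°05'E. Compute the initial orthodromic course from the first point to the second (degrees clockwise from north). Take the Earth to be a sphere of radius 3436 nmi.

θ = atan2( sin Δλ·cos φ₂ ,  cos φ₁ sin φ₂ − sin φ₁ cos φ₂ cos Δλ )
  = atan2(-0.4696, +0.1582) = 288.62°

288.6°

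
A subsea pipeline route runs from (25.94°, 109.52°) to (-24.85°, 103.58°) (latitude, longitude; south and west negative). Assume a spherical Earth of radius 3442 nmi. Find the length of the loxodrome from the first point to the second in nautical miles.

3071 nmi

Rhumb course C = atan2(Δλ, Δψ) with Δψ = ln[tan(π/4+φ₂/2)/tan(π/4+φ₁/2)] = -0.9170, Δλ = -0.1037 → C = 186.45°
d = R·|Δφ| / |cos C| = 3442·0.88645 / 0.99367 = 3071 nmi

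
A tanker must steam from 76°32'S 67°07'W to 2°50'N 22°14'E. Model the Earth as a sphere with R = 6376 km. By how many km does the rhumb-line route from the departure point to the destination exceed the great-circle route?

544 km

Great circle: cos σ = sin φ₁ sin φ₂ + cos φ₁ cos φ₂ cos Δλ,  σ = 1.6162 rad → d_gc = 10305.2 km
Rhumb line: Δψ = +2.1860, q = Δφ/Δψ = 0.6337, d_rh = R√(Δφ²+q²Δλ²) = 10849.1 km
Excess = 10849.1 − 10305.2 = 543.9 ≈ 544 km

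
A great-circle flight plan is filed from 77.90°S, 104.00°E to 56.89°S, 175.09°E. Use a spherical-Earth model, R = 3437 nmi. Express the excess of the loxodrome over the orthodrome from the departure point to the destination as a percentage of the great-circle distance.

Great circle: σ = 0.5431 rad → d_gc = Rσ = 1866.6 nmi
Rhumb: Δφ = +0.3667, Δλ = +1.2408, Δψ = +1.0313, q = Δφ/Δψ = 0.3556 → d_rh = R√(Δφ²+q²Δλ²) = 1971.7 nmi
Excess = (1971.7 − 1866.6) / 1866.6 = 105.1 / 1866.6 = 5.63% ≈ 5.6%

5.6%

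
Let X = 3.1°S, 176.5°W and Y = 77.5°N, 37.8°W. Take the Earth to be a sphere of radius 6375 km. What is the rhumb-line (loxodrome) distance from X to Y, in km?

13123 km

Δψ = ln[tan(π/4+φ₂/2)/tan(π/4+φ₁/2)] = +2.2658;  Δφ = +1.4067 rad,  Δλ = +2.4208 rad
q = Δφ/Δψ = 0.6209
d = R·√(Δφ² + q²Δλ²) = 6375·2.05858 = 13123 km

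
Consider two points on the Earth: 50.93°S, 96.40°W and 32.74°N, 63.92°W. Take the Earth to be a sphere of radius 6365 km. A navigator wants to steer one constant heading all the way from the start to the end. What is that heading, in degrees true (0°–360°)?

19.1°

Meridional parts: M(φ₁)=-1.0362, M(φ₂)=+0.6053 → ΔM = +1.6415;  Δλ = +0.5669 rad
tan C = Δλ / ΔM = +0.3453 → C = 19.05°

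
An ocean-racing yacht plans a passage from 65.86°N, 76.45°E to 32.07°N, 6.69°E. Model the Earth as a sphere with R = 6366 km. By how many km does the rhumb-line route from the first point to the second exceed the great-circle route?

Great circle: cos σ = sin φ₁ sin φ₂ + cos φ₁ cos φ₂ cos Δλ,  σ = 0.9218 rad → d_gc = 5868.0 km
Rhumb line: Δψ = -0.9511, q = Δφ/Δψ = 0.6201, d_rh = R√(Δφ²+q²Δλ²) = 6098.7 km
Excess = 6098.7 − 5868.0 = 230.7 ≈ 231 km

231 km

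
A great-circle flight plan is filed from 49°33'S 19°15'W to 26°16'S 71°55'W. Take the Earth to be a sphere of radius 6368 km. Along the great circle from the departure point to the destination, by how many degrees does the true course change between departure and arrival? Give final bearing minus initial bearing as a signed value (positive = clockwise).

Initial bearing θ₁ = atan2(sin Δλ cos φ₂, cos φ₁ sin φ₂ − sin φ₁ cos φ₂ cos Δλ) = 280.08°
Final bearing θ₂ = (initial bearing from the destination back to the start) + 180° = 314.58°
Δθ = θ₂ − θ₁ = +34.5°

+34.5°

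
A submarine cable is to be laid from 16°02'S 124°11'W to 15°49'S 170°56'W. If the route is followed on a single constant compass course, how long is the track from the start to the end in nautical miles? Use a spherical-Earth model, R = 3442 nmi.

2701 nmi

Δψ = ln[tan(π/4+φ₂/2)/tan(π/4+φ₁/2)] = +0.0039;  Δφ = +0.0038 rad,  Δλ = -0.8159 rad
q = Δφ/Δψ = 0.9616
d = R·√(Δφ² + q²Δλ²) = 3442·0.78464 = 2701 nmi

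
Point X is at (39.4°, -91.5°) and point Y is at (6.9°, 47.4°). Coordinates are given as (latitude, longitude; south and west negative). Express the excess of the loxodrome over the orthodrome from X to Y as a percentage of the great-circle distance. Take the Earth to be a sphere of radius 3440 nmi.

7.8%

Great circle: σ = 2.0965 rad → d_gc = Rσ = 7212.0 nmi
Rhumb: Δφ = -0.5672, Δλ = +2.4243, Δψ = -0.6286, q = Δφ/Δψ = 0.9024 → d_rh = R√(Δφ²+q²Δλ²) = 7774.4 nmi
Excess = (7774.4 − 7212.0) / 7212.0 = 562.4 / 7212.0 = 7.80% ≈ 7.8%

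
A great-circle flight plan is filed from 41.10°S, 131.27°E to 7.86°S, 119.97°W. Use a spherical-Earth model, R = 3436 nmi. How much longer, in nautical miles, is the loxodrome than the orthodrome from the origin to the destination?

233 nmi

Great circle: cos σ = sin φ₁ sin φ₂ + cos φ₁ cos φ₂ cos Δλ,  σ = 1.7215 rad → d_gc = 5915.2 nmi
Rhumb line: Δψ = +0.6506, q = Δφ/Δψ = 0.8918, d_rh = R√(Δφ²+q²Δλ²) = 6148.4 nmi
Excess = 6148.4 − 5915.2 = 233.2 ≈ 233 nmi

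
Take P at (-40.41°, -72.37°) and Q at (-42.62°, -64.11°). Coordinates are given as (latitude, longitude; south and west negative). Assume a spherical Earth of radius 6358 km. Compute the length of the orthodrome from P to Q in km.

728 km

Haversine: a = sin²(Δφ/2)+cos φ₁ cos φ₂ sin²(Δλ/2) = 0.00328;  σ = 2·atan2(√a,√(1−a))
σ = 6.564° → d = Rσ = 6358·0.11457 = 728 km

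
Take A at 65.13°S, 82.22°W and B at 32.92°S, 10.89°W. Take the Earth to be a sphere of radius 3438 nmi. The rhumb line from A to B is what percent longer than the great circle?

Great circle: σ = 0.9197 rad → d_gc = Rσ = 3161.8 nmi
Rhumb: Δφ = +0.5622, Δλ = +1.2449, Δψ = +0.9028, q = Δφ/Δψ = 0.6227 → d_rh = R√(Δφ²+q²Δλ²) = 3292.3 nmi
Excess = (3292.3 − 3161.8) / 3161.8 = 130.5 / 3161.8 = 4.13% ≈ 4.1%

4.1%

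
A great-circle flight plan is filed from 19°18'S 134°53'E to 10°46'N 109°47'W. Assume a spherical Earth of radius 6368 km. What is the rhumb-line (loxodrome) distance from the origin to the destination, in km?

13068 km

Rhumb course C = atan2(Δλ, Δψ) with Δψ = ln[tan(π/4+φ₂/2)/tan(π/4+φ₁/2)] = +0.5324, Δλ = +2.0129 → C = 75.18°
d = R·|Δφ| / |cos C| = 6368·0.52476 / 0.25571 = 13068 km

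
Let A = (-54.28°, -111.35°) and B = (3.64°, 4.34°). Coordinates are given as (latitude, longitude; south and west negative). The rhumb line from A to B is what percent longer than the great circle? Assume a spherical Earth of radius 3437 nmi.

Great circle: σ = 1.8798 rad → d_gc = Rσ = 6460.9 nmi
Rhumb: Δφ = +1.0109, Δλ = +2.0192, Δψ = +1.1961, q = Δφ/Δψ = 0.8452 → d_rh = R√(Δφ²+q²Δλ²) = 6817.2 nmi
Excess = (6817.2 − 6460.9) / 6460.9 = 356.3 / 6460.9 = 5.51% ≈ 5.5%

5.5%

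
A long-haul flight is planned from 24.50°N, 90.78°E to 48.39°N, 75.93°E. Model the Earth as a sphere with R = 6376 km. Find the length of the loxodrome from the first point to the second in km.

Rhumb course C = atan2(Δλ, Δψ) with Δψ = ln[tan(π/4+φ₂/2)/tan(π/4+φ₁/2)] = +0.5264, Δλ = -0.2592 → C = 333.79°
d = R·|Δφ| / |cos C| = 6376·0.41696 / 0.89715 = 2963 km

2963 km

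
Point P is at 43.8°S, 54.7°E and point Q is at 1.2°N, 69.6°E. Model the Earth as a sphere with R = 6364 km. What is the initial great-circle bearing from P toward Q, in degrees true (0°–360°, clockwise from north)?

θ = atan2( sin Δλ·cos φ₂ ,  cos φ₁ sin φ₂ − sin φ₁ cos φ₂ cos Δλ )
  = atan2(+0.2571, +0.6838) = 20.60°

20.6°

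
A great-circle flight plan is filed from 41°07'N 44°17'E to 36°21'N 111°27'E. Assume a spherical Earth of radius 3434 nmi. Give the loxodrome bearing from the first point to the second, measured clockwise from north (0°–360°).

95.2°

Meridional parts: M(φ₁)=+0.7886, M(φ₂)=+0.6818 → ΔM = -0.1067;  Δλ = +1.1723 rad
tan C = Δλ / ΔM = -10.9846 → C = 95.20°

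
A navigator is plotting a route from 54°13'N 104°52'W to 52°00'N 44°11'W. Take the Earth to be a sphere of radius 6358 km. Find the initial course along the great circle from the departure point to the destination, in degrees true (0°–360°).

θ = atan2( sin Δλ·cos φ₂ ,  cos φ₁ sin φ₂ − sin φ₁ cos φ₂ cos Δλ )
  = atan2(+0.5368, +0.2162) = 68.06°

68.1°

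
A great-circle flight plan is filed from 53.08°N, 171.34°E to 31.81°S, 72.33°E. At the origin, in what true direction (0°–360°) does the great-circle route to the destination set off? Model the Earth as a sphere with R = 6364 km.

θ = atan2( sin Δλ·cos φ₂ ,  cos φ₁ sin φ₂ − sin φ₁ cos φ₂ cos Δλ )
  = atan2(-0.8393, -0.2102) = 255.94°

255.9°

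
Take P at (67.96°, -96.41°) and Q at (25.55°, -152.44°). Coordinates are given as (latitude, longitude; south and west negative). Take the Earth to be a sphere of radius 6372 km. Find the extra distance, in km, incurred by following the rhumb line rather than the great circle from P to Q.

Great circle: cos σ = sin φ₁ sin φ₂ + cos φ₁ cos φ₂ cos Δλ,  σ = 0.9410 rad → d_gc = 5996.3 km
Rhumb line: Δψ = -1.1746, q = Δφ/Δψ = 0.6302, d_rh = R√(Δφ²+q²Δλ²) = 6137.2 km
Excess = 6137.2 − 5996.3 = 140.9 ≈ 141 km

141 km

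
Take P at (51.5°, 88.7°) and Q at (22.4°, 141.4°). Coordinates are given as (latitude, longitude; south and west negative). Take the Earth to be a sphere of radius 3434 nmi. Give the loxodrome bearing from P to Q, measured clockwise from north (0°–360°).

125.3°

Δψ = ln[tan(π/4+φ₂/2)/tan(π/4+φ₁/2)] = -0.6508
Δλ = +0.9198 rad (taken the short way round)
course = atan2(Δλ, Δψ) = 125.28°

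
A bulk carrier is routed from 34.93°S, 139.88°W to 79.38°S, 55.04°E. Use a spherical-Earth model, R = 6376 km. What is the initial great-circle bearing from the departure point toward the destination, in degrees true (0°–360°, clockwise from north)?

183.0°

θ = atan2( sin Δλ·cos φ₂ ,  cos φ₁ sin φ₂ − sin φ₁ cos φ₂ cos Δλ )
  = atan2(-0.0475, -0.9078) = 182.99°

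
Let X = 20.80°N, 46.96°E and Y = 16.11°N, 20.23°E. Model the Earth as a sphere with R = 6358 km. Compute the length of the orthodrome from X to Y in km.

Haversine: a = sin²(Δφ/2)+cos φ₁ cos φ₂ sin²(Δλ/2) = 0.04966;  σ = 2·atan2(√a,√(1−a))
σ = 25.753° → d = Rσ = 6358·0.44947 = 2858 km

2858 km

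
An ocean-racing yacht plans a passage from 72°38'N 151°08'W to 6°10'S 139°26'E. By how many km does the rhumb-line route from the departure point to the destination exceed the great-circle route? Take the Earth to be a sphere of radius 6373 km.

Great circle: cos σ = sin φ₁ sin φ₂ + cos φ₁ cos φ₂ cos Δλ,  σ = 1.5691 rad → d_gc = 9999.7 km
Rhumb line: Δψ = -1.9870, q = Δφ/Δψ = 0.6922, d_rh = R√(Δφ²+q²Δλ²) = 10266.5 km
Excess = 10266.5 − 9999.7 = 266.8 ≈ 267 km

267 km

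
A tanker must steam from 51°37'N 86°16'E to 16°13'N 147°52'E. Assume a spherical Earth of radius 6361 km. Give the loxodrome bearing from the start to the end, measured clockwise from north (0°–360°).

125.6°

Meridional parts: M(φ₁)=+1.0553, M(φ₂)=+0.2869 → ΔM = -0.7685;  Δλ = +1.0751 rad
tan C = Δλ / ΔM = -1.3991 → C = 125.56°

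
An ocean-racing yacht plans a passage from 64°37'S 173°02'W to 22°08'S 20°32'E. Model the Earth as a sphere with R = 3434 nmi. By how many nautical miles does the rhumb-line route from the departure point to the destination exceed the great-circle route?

Great circle: cos σ = sin φ₁ sin φ₂ + cos φ₁ cos φ₂ cos Δλ,  σ = 1.6164 rad → d_gc = 5550.8 nmi
Rhumb line: Δψ = +1.0945, q = Δφ/Δψ = 0.6775, d_rh = R√(Δφ²+q²Δλ²) = 7221.7 nmi
Excess = 7221.7 − 5550.8 = 1670.9 ≈ 1671 nmi

1671 nmi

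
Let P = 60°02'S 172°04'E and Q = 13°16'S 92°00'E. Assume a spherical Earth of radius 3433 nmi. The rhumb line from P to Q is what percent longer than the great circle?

3.7%

Great circle: σ = 1.2842 rad → d_gc = Rσ = 4408.7 nmi
Rhumb: Δφ = +0.8162, Δλ = -1.3974, Δψ = +1.0845, q = Δφ/Δψ = 0.7527 → d_rh = R√(Δφ²+q²Δλ²) = 4570.5 nmi
Excess = (4570.5 − 4408.7) / 4408.7 = 161.8 / 4408.7 = 3.67% ≈ 3.7%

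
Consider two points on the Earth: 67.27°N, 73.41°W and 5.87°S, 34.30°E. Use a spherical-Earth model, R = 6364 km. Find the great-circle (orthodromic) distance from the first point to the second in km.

11351 km

Haversine: a = sin²(Δφ/2)+cos φ₁ cos φ₂ sin²(Δλ/2) = 0.60563;  σ = 2·atan2(√a,√(1−a))
σ = 102.196° → d = Rσ = 6364·1.78365 = 11351 km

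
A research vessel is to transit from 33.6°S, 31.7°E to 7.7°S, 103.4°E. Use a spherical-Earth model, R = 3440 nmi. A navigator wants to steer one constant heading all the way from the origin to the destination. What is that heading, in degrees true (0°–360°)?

68.7°

Δψ = ln[tan(π/4+φ₂/2)/tan(π/4+φ₁/2)] = +0.4885
Δλ = +1.2514 rad (taken the short way round)
course = atan2(Δλ, Δψ) = 68.68°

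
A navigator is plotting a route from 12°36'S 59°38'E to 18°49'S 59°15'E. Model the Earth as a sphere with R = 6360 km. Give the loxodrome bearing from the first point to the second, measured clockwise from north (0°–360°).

183.4°

Δψ = ln[tan(π/4+φ₂/2)/tan(π/4+φ₁/2)] = -0.1128
Δλ = -0.0067 rad (taken the short way round)
course = atan2(Δλ, Δψ) = 183.40°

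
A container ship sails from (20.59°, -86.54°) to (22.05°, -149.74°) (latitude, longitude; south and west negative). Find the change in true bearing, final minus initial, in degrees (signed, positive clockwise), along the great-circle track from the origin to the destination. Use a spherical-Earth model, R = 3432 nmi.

-25.2°

Initial bearing θ₁ = atan2(sin Δλ cos φ₂, cos φ₁ sin φ₂ − sin φ₁ cos φ₂ cos Δλ) = 283.88°
Final bearing θ₂ = (initial bearing from the destination back to the start) + 180° = 258.66°
Δθ = θ₂ − θ₁ = -25.2°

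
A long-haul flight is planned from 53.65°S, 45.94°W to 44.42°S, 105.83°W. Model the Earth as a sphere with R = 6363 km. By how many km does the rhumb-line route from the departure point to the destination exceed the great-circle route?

Great circle: cos σ = sin φ₁ sin φ₂ + cos φ₁ cos φ₂ cos Δλ,  σ = 0.6824 rad → d_gc = 4341.8 km
Rhumb line: Δψ = +0.2467, q = Δφ/Δψ = 0.6530, d_rh = R√(Δφ²+q²Δλ²) = 4462.5 km
Excess = 4462.5 − 4341.8 = 120.7 ≈ 121 km

121 km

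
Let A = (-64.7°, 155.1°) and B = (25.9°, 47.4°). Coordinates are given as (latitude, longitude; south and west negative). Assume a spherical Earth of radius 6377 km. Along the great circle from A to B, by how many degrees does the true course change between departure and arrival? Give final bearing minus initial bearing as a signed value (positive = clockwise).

At departure: θ₁ = atan2(sin Δλ cos φ₂, cos φ₁ sin φ₂ − sin φ₁ cos φ₂ cos Δλ) = 265.96°
At arrival: θ₂ = atan2(sin Δλ cos φ₁, −cos φ₂ sin φ₁ + sin φ₂ cos φ₁ cos Δλ) = 331.71°
Δθ = θ₂ − θ₁ = +65.8°

+65.8°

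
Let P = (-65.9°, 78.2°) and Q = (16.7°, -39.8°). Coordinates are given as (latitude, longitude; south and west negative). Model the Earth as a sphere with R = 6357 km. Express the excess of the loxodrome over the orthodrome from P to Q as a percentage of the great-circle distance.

6.4%

Great circle: σ = 2.0330 rad → d_gc = Rσ = 12923.8 km
Rhumb: Δφ = +1.4416, Δλ = -2.0595, Δψ = +1.8400, q = Δφ/Δψ = 0.7835 → d_rh = R√(Δφ²+q²Δλ²) = 13755.5 km
Excess = (13755.5 − 12923.8) / 12923.8 = 831.7 / 12923.8 = 6.44% ≈ 6.4%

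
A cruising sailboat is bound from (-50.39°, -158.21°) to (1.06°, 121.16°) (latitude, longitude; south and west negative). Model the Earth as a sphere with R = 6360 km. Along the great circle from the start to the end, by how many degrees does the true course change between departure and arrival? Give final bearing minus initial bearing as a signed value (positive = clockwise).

At departure: θ₁ = atan2(sin Δλ cos φ₂, cos φ₁ sin φ₂ − sin φ₁ cos φ₂ cos Δλ) = 277.92°
At arrival: θ₂ = atan2(sin Δλ cos φ₁, −cos φ₂ sin φ₁ + sin φ₂ cos φ₁ cos Δλ) = 320.83°
Δθ = θ₂ − θ₁ = +42.9°

+42.9°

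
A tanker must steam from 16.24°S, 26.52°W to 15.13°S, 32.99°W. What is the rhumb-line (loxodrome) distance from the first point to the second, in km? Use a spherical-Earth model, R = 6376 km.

Δψ = ln[tan(π/4+φ₂/2)/tan(π/4+φ₁/2)] = +0.0201;  Δφ = +0.0194 rad,  Δλ = -0.1129 rad
q = Δφ/Δψ = 0.9627
d = R·√(Δφ² + q²Δλ²) = 6376·0.11043 = 704 km

704 km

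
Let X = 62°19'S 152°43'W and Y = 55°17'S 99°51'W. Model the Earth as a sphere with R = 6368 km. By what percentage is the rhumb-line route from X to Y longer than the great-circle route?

2.7%

Great circle: σ = 0.4787 rad → d_gc = Rσ = 3048.1 km
Rhumb: Δφ = +0.1228, Δλ = +0.9227, Δψ = +0.2379, q = Δφ/Δψ = 0.5159 → d_rh = R√(Δφ²+q²Δλ²) = 3130.6 km
Excess = (3130.6 − 3048.1) / 3048.1 = 82.5 / 3048.1 = 2.71% ≈ 2.7%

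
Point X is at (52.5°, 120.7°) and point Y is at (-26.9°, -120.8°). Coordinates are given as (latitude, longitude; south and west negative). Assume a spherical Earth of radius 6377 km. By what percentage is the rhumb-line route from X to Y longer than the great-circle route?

2.5%

Great circle: σ = 2.2370 rad → d_gc = Rσ = 14265.2 km
Rhumb: Δφ = -1.3858, Δλ = +2.0682, Δψ = -1.5682, q = Δφ/Δψ = 0.8837 → d_rh = R√(Δφ²+q²Δλ²) = 14626.6 km
Excess = (14626.6 − 14265.2) / 14265.2 = 361.4 / 14265.2 = 2.53% ≈ 2.5%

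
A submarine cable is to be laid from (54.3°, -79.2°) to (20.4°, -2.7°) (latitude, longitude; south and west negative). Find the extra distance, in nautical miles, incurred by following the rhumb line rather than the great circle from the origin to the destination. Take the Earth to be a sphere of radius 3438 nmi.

129 nmi

Great circle: cos σ = sin φ₁ sin φ₂ + cos φ₁ cos φ₂ cos Δλ,  σ = 1.1475 rad → d_gc = 3945.2 nmi
Rhumb line: Δψ = -0.7693, q = Δφ/Δψ = 0.7691, d_rh = R√(Δφ²+q²Δλ²) = 4074.5 nmi
Excess = 4074.5 − 3945.2 = 129.3 ≈ 129 nmi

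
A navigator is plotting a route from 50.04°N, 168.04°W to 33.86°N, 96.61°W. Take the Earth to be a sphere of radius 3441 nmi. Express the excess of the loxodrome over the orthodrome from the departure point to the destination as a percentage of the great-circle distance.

Great circle: σ = 0.9312 rad → d_gc = Rσ = 3204.1 nmi
Rhumb: Δφ = -0.2824, Δλ = +1.2467, Δψ = -0.3831, q = Δφ/Δψ = 0.7372 → d_rh = R√(Δφ²+q²Δλ²) = 3308.5 nmi
Excess = (3308.5 − 3204.1) / 3204.1 = 104.4 / 3204.1 = 3.26% ≈ 3.3%

3.3%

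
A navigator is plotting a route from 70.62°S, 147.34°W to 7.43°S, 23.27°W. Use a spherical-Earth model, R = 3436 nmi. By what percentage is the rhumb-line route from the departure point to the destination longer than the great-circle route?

12.0%

Great circle: σ = 1.6332 rad → d_gc = Rσ = 5611.6 nmi
Rhumb: Δφ = +1.1029, Δλ = +2.1654, Δψ = +1.6375, q = Δφ/Δψ = 0.6735 → d_rh = R√(Δφ²+q²Δλ²) = 6282.7 nmi
Excess = (6282.7 − 5611.6) / 5611.6 = 671.1 / 5611.6 = 11.96% ≈ 12.0%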